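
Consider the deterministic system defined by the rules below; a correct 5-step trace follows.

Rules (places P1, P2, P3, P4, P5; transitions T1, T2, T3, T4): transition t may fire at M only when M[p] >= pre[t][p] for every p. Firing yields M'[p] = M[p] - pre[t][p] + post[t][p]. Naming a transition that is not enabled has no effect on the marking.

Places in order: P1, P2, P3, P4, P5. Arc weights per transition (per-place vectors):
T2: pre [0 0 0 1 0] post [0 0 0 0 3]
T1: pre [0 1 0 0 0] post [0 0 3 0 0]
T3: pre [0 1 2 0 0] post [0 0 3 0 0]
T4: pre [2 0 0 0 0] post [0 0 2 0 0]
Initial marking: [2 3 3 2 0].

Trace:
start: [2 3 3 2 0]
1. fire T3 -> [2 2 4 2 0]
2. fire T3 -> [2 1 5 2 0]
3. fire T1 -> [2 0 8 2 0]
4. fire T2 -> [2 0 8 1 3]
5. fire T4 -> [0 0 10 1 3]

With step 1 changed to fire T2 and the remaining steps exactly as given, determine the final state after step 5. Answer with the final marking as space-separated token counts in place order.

0 1 9 0 6

(re-executing from step 1 with the substitution; state before step 1: [2 3 3 2 0])
1. fire T2 -> [2 3 3 1 3]
2. fire T3 -> [2 2 4 1 3]
3. fire T1 -> [2 1 7 1 3]
4. fire T2 -> [2 1 7 0 6]
5. fire T4 -> [0 1 9 0 6]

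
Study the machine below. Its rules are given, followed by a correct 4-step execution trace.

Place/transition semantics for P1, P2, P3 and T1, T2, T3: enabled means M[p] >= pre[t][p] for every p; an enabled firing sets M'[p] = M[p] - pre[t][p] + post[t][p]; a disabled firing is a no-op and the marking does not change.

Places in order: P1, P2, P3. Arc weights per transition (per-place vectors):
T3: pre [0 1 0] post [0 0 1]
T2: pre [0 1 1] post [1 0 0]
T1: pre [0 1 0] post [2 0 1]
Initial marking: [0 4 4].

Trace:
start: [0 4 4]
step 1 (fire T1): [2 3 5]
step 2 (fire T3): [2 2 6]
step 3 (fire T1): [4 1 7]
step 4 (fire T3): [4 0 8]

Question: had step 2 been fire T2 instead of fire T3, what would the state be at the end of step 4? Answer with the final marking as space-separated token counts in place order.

(re-executing from step 2 with the substitution; state before step 2: [2 3 5])
step 2 (fire T2): [3 2 4]
step 3 (fire T1): [5 1 5]
step 4 (fire T3): [5 0 6]

5 0 6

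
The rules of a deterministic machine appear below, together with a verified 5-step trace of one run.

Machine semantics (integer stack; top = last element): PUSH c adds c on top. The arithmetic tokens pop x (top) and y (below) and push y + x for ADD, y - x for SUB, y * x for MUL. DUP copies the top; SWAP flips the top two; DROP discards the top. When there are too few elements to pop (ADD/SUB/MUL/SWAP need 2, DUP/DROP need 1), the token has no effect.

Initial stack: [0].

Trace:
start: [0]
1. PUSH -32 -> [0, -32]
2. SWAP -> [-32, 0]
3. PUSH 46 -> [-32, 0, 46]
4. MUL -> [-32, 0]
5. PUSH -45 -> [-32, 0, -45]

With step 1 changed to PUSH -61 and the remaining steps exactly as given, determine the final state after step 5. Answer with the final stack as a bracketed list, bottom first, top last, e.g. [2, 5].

[-61, 0, -45]

(re-executing from step 1 with the substitution; state before step 1: [0])
1. PUSH -61 -> [0, -61]
2. SWAP -> [-61, 0]
3. PUSH 46 -> [-61, 0, 46]
4. MUL -> [-61, 0]
5. PUSH -45 -> [-61, 0, -45]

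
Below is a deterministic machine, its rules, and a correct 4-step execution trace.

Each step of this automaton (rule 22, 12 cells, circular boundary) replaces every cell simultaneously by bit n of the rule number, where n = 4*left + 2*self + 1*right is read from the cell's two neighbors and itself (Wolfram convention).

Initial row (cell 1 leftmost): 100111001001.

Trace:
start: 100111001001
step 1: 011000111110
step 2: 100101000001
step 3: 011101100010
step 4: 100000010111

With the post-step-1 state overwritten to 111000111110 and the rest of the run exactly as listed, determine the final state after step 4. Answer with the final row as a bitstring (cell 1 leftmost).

010000010000

state after step 1 := 111000111110
step 2: 000101000000
step 3: 001101100000
step 4: 010000010000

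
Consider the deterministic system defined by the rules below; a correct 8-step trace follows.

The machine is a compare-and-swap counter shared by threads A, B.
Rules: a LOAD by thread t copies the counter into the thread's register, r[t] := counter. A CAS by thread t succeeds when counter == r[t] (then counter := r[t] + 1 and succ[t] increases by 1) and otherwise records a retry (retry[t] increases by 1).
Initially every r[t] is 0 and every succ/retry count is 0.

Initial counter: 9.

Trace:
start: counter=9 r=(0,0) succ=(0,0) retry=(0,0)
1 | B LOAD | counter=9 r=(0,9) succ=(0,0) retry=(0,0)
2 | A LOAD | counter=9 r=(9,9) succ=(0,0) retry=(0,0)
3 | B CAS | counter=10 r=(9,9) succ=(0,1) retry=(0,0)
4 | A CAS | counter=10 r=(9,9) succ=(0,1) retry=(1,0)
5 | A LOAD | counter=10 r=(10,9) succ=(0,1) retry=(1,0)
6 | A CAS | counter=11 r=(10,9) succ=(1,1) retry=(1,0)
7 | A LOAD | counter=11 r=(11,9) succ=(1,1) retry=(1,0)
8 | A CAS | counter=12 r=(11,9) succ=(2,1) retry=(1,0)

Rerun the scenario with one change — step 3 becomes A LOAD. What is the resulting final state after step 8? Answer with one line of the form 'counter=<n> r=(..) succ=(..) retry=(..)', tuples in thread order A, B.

counter=12 r=(11,9) succ=(3,0) retry=(0,0)

(re-executing from step 3 with the substitution; state before step 3: counter=9 r=(9,9) succ=(0,0) retry=(0,0))
3 | A LOAD | counter=9 r=(9,9) succ=(0,0) retry=(0,0)
4 | A CAS | counter=10 r=(9,9) succ=(1,0) retry=(0,0)
5 | A LOAD | counter=10 r=(10,9) succ=(1,0) retry=(0,0)
6 | A CAS | counter=11 r=(10,9) succ=(2,0) retry=(0,0)
7 | A LOAD | counter=11 r=(11,9) succ=(2,0) retry=(0,0)
8 | A CAS | counter=12 r=(11,9) succ=(3,0) retry=(0,0)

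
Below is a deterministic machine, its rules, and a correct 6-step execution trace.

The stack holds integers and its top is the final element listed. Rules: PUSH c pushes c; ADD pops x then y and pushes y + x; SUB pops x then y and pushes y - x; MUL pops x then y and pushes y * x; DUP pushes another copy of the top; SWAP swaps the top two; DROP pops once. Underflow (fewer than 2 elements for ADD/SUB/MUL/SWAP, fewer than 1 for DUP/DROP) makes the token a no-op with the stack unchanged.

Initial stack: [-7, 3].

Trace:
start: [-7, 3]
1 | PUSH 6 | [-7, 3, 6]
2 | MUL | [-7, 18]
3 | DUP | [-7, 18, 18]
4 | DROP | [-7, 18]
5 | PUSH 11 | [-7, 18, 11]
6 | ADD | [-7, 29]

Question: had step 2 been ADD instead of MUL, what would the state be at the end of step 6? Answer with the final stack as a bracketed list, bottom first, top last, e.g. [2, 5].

[-7, 20]

(re-executing from step 2 with the substitution; state before step 2: [-7, 3, 6])
2 | ADD | [-7, 9]
3 | DUP | [-7, 9, 9]
4 | DROP | [-7, 9]
5 | PUSH 11 | [-7, 9, 11]
6 | ADD | [-7, 20]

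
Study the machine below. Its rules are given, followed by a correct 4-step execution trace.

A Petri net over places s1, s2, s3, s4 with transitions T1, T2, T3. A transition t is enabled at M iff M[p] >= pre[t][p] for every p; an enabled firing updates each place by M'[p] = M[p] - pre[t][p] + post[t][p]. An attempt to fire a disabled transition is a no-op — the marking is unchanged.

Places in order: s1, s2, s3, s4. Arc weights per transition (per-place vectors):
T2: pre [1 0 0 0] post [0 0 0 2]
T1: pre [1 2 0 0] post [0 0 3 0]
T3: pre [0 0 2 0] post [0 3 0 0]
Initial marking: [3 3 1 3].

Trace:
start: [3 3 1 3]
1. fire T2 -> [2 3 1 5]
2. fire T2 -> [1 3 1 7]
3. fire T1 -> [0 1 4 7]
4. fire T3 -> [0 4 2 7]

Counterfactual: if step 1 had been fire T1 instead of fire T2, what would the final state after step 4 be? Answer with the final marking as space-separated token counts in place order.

(re-executing from step 1 with the substitution; state before step 1: [3 3 1 3])
1. fire T1 -> [2 1 4 3]
2. fire T2 -> [1 1 4 5]
3. fire T1 -> [1 1 4 5]
4. fire T3 -> [1 4 2 5]

1 4 2 5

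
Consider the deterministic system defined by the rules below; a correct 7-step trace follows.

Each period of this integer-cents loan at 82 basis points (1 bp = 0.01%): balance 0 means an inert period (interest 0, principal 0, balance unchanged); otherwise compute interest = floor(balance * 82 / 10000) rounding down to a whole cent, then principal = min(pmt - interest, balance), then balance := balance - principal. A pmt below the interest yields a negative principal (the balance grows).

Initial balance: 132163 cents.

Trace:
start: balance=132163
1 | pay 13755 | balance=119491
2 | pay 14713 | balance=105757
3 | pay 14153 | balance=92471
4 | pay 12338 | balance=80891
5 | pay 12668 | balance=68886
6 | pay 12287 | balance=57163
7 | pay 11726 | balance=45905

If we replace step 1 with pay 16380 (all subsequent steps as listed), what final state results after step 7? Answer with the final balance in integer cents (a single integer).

43149

(re-executing from step 1 with the substitution; state before step 1: balance=132163)
1 | pay 16380 | balance=116866
2 | pay 14713 | balance=103111
3 | pay 14153 | balance=89803
4 | pay 12338 | balance=78201
5 | pay 12668 | balance=66174
6 | pay 12287 | balance=54429
7 | pay 11726 | balance=43149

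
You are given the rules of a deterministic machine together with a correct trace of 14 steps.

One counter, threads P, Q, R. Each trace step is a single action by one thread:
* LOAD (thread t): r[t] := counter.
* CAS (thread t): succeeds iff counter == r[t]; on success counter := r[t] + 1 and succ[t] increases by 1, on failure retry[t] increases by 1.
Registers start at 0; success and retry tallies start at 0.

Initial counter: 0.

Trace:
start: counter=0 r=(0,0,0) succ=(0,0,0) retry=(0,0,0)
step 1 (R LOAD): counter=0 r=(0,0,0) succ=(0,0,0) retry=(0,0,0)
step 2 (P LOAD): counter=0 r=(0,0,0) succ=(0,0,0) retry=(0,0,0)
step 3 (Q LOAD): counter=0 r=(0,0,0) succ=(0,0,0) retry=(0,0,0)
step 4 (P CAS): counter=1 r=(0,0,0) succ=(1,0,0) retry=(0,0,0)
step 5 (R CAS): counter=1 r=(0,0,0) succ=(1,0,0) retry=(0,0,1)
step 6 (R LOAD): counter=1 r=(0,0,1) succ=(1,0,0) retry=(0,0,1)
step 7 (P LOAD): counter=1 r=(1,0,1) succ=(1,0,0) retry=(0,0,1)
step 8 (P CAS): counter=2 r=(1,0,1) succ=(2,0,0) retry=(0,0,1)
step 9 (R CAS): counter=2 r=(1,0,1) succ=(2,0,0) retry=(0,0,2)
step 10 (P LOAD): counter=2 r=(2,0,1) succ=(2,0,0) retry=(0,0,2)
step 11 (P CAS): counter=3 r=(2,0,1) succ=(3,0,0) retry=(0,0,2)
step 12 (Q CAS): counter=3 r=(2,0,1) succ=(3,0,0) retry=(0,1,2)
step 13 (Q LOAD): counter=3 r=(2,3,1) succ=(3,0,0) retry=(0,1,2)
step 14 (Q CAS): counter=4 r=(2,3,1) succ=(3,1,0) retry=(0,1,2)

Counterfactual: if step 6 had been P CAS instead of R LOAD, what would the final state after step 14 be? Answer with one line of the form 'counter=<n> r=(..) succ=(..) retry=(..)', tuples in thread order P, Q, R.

(re-executing from step 6 with the substitution; state before step 6: counter=1 r=(0,0,0) succ=(1,0,0) retry=(0,0,1))
step 6 (P CAS): counter=1 r=(0,0,0) succ=(1,0,0) retry=(1,0,1)
step 7 (P LOAD): counter=1 r=(1,0,0) succ=(1,0,0) retry=(1,0,1)
step 8 (P CAS): counter=2 r=(1,0,0) succ=(2,0,0) retry=(1,0,1)
step 9 (R CAS): counter=2 r=(1,0,0) succ=(2,0,0) retry=(1,0,2)
step 10 (P LOAD): counter=2 r=(2,0,0) succ=(2,0,0) retry=(1,0,2)
step 11 (P CAS): counter=3 r=(2,0,0) succ=(3,0,0) retry=(1,0,2)
step 12 (Q CAS): counter=3 r=(2,0,0) succ=(3,0,0) retry=(1,1,2)
step 13 (Q LOAD): counter=3 r=(2,3,0) succ=(3,0,0) retry=(1,1,2)
step 14 (Q CAS): counter=4 r=(2,3,0) succ=(3,1,0) retry=(1,1,2)

counter=4 r=(2,3,0) succ=(3,1,0) retry=(1,1,2)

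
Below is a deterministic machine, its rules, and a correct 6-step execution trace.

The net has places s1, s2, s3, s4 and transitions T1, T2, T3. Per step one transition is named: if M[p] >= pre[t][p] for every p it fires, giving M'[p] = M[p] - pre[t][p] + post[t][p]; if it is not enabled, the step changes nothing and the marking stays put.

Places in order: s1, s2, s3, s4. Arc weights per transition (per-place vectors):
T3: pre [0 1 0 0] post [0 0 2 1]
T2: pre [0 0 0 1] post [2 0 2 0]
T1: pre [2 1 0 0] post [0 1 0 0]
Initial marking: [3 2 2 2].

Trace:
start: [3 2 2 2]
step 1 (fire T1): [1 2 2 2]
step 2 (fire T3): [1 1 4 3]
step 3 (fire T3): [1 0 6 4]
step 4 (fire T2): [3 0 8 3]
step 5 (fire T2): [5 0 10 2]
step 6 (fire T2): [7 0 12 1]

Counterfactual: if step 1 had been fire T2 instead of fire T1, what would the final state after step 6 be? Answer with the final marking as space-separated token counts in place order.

(re-executing from step 1 with the substitution; state before step 1: [3 2 2 2])
step 1 (fire T2): [5 2 4 1]
step 2 (fire T3): [5 1 6 2]
step 3 (fire T3): [5 0 8 3]
step 4 (fire T2): [7 0 10 2]
step 5 (fire T2): [9 0 12 1]
step 6 (fire T2): [11 0 14 0]

11 0 14 0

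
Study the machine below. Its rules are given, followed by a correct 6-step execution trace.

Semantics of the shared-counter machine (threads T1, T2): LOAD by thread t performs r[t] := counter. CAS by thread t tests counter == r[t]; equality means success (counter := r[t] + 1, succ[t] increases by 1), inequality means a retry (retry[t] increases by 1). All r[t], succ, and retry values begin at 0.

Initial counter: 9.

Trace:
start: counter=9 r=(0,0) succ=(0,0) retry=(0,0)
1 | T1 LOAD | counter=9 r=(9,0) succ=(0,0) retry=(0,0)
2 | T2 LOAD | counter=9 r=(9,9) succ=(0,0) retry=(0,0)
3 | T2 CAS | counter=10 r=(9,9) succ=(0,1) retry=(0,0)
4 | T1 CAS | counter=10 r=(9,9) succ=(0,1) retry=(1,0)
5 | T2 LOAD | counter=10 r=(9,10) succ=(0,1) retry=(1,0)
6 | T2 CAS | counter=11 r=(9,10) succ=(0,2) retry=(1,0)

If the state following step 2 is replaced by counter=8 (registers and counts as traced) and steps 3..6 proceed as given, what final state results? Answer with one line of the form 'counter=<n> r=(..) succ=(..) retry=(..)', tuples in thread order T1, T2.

counter=9 r=(9,8) succ=(0,1) retry=(1,1)

state after step 2 := counter=8 r=(9,9) succ=(0,0) retry=(0,0)
3 | T2 CAS | counter=8 r=(9,9) succ=(0,0) retry=(0,1)
4 | T1 CAS | counter=8 r=(9,9) succ=(0,0) retry=(1,1)
5 | T2 LOAD | counter=8 r=(9,8) succ=(0,0) retry=(1,1)
6 | T2 CAS | counter=9 r=(9,8) succ=(0,1) retry=(1,1)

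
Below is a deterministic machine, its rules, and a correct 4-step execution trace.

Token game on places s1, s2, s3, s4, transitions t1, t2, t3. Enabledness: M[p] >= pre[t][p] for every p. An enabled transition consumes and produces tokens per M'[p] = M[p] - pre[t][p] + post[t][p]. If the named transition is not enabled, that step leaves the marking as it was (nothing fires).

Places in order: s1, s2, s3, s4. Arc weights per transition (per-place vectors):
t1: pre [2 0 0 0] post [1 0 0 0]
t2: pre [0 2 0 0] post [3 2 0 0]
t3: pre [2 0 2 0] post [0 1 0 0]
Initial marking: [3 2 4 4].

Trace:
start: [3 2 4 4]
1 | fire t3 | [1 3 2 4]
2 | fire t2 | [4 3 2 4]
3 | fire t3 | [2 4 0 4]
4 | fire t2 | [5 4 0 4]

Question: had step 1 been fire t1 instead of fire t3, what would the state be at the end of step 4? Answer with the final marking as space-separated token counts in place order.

(re-executing from step 1 with the substitution; state before step 1: [3 2 4 4])
1 | fire t1 | [2 2 4 4]
2 | fire t2 | [5 2 4 4]
3 | fire t3 | [3 3 2 4]
4 | fire t2 | [6 3 2 4]

6 3 2 4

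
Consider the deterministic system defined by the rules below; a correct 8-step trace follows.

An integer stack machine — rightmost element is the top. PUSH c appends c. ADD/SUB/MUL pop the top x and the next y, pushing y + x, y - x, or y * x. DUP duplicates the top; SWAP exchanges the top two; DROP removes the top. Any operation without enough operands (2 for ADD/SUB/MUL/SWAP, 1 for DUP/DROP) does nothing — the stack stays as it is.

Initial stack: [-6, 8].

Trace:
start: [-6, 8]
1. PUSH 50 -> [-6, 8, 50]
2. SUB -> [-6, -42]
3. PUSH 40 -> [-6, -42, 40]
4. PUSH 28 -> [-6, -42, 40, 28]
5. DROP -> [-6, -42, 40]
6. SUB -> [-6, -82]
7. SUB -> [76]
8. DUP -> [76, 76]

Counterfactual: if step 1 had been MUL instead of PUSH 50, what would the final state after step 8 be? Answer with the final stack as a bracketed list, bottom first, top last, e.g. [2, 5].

[-88, -88]

(re-executing from step 1 with the substitution; state before step 1: [-6, 8])
1. MUL -> [-48]
2. SUB -> [-48]
3. PUSH 40 -> [-48, 40]
4. PUSH 28 -> [-48, 40, 28]
5. DROP -> [-48, 40]
6. SUB -> [-88]
7. SUB -> [-88]
8. DUP -> [-88, -88]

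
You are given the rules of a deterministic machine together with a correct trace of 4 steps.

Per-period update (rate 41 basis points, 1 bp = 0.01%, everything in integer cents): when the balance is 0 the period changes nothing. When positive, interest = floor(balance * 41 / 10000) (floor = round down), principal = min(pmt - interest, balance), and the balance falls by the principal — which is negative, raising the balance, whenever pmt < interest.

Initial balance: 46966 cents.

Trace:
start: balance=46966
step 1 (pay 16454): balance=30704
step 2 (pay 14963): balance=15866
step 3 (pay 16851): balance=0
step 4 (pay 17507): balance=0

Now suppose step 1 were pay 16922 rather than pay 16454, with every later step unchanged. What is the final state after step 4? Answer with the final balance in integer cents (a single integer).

0

(re-executing from step 1 with the substitution; state before step 1: balance=46966)
step 1 (pay 16922): balance=30236
step 2 (pay 14963): balance=15396
step 3 (pay 16851): balance=0
step 4 (pay 17507): balance=0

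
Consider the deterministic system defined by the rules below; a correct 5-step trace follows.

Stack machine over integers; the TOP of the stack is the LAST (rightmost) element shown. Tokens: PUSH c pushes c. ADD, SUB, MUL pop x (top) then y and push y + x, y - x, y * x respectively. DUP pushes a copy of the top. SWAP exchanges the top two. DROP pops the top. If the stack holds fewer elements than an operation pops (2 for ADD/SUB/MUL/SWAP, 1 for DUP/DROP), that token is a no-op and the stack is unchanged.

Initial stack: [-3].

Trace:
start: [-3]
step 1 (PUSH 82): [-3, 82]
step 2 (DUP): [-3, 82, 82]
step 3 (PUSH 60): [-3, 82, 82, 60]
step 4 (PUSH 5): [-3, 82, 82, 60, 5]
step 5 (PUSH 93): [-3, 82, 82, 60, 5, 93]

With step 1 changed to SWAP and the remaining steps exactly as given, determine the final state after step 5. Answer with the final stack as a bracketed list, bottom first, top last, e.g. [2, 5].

(re-executing from step 1 with the substitution; state before step 1: [-3])
step 1 (SWAP): [-3]
step 2 (DUP): [-3, -3]
step 3 (PUSH 60): [-3, -3, 60]
step 4 (PUSH 5): [-3, -3, 60, 5]
step 5 (PUSH 93): [-3, -3, 60, 5, 93]

[-3, -3, 60, 5, 93]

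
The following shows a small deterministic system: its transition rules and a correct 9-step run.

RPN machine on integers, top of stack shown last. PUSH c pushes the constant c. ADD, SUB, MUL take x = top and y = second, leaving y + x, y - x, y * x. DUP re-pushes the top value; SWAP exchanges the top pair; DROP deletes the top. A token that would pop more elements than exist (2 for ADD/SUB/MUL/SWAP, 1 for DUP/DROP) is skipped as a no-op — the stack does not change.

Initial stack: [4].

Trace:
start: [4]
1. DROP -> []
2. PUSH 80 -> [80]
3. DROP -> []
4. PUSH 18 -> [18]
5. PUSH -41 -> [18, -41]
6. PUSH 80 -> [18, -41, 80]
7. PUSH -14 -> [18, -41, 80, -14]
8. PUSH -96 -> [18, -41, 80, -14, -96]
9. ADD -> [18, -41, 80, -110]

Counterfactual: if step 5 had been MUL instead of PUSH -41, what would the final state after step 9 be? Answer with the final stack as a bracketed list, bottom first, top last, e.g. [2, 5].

[18, 80, -110]

(re-executing from step 5 with the substitution; state before step 5: [18])
5. MUL -> [18]
6. PUSH 80 -> [18, 80]
7. PUSH -14 -> [18, 80, -14]
8. PUSH -96 -> [18, 80, -14, -96]
9. ADD -> [18, 80, -110]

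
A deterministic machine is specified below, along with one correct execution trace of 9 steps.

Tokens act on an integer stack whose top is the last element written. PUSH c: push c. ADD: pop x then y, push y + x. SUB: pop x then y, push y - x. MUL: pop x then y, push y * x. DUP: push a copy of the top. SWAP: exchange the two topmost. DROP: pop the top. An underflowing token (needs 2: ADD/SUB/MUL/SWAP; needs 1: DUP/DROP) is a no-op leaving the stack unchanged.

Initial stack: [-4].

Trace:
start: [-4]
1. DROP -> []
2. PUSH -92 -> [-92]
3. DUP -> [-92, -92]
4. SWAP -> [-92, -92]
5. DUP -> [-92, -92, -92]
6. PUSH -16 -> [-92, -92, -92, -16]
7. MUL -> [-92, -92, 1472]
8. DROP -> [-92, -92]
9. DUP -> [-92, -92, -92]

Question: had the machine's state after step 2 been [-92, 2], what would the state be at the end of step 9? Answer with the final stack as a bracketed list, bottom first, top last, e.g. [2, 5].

[-92, 2, 2, 2]

state after step 2 := [-92, 2]
3. DUP -> [-92, 2, 2]
4. SWAP -> [-92, 2, 2]
5. DUP -> [-92, 2, 2, 2]
6. PUSH -16 -> [-92, 2, 2, 2, -16]
7. MUL -> [-92, 2, 2, -32]
8. DROP -> [-92, 2, 2]
9. DUP -> [-92, 2, 2, 2]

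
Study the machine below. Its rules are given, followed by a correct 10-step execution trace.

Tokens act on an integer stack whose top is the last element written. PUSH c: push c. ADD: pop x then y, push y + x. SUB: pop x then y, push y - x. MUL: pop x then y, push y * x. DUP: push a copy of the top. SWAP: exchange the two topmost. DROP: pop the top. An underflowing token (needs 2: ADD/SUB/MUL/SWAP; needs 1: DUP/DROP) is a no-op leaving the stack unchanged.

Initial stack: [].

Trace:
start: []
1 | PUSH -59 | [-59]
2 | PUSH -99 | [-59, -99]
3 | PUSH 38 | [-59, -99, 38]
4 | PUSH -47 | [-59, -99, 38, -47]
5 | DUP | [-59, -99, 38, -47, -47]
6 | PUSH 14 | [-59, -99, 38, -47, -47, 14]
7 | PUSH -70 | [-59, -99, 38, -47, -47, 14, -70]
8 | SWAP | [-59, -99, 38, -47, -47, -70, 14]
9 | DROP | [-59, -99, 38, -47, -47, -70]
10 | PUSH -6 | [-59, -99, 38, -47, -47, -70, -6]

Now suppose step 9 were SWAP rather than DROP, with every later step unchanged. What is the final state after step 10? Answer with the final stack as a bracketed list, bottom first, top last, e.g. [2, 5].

[-59, -99, 38, -47, -47, 14, -70, -6]

(re-executing from step 9 with the substitution; state before step 9: [-59, -99, 38, -47, -47, -70, 14])
9 | SWAP | [-59, -99, 38, -47, -47, 14, -70]
10 | PUSH -6 | [-59, -99, 38, -47, -47, 14, -70, -6]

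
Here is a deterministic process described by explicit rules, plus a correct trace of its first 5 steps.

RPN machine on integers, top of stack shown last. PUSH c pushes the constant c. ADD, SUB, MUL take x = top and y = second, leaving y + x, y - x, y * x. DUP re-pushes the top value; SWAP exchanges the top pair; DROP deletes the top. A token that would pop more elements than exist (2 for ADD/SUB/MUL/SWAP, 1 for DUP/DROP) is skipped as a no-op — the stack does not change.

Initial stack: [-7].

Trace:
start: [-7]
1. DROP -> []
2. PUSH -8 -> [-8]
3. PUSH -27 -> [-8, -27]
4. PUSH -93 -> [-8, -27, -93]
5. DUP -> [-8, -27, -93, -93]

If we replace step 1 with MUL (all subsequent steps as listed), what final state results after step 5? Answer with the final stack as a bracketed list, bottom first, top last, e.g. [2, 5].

(re-executing from step 1 with the substitution; state before step 1: [-7])
1. MUL -> [-7]
2. PUSH -8 -> [-7, -8]
3. PUSH -27 -> [-7, -8, -27]
4. PUSH -93 -> [-7, -8, -27, -93]
5. DUP -> [-7, -8, -27, -93, -93]

[-7, -8, -27, -93, -93]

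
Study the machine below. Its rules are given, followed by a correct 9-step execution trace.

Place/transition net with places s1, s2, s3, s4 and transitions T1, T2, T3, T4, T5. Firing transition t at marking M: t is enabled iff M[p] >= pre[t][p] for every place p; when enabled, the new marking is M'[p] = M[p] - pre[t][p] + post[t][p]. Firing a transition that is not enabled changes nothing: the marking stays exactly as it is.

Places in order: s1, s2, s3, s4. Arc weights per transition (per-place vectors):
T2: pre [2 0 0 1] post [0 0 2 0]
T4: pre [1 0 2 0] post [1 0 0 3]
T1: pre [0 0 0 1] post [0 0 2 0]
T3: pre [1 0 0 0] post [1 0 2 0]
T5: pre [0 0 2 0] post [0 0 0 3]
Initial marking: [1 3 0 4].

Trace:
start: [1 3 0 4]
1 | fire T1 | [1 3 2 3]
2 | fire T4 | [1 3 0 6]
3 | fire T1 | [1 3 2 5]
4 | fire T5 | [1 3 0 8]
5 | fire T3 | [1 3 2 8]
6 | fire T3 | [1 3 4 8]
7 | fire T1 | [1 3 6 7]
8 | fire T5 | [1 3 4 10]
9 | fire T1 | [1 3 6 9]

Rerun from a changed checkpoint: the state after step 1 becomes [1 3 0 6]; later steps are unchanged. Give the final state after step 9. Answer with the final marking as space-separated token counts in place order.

1 3 6 9

state after step 1 := [1 3 0 6]
2 | fire T4 | [1 3 0 6]
3 | fire T1 | [1 3 2 5]
4 | fire T5 | [1 3 0 8]
5 | fire T3 | [1 3 2 8]
6 | fire T3 | [1 3 4 8]
7 | fire T1 | [1 3 6 7]
8 | fire T5 | [1 3 4 10]
9 | fire T1 | [1 3 6 9]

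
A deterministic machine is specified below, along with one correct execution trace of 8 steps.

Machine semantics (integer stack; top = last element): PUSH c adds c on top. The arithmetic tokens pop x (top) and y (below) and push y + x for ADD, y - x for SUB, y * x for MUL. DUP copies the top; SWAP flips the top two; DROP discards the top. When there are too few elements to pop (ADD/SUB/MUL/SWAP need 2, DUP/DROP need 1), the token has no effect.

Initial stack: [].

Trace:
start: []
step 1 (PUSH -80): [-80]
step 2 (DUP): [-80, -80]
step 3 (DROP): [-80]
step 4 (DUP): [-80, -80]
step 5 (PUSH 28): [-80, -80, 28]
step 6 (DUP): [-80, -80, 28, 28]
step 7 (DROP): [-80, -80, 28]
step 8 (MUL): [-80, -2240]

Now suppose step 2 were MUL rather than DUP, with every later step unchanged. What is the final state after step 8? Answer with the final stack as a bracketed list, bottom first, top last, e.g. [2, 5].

[28]

(re-executing from step 2 with the substitution; state before step 2: [-80])
step 2 (MUL): [-80]
step 3 (DROP): []
step 4 (DUP): []
step 5 (PUSH 28): [28]
step 6 (DUP): [28, 28]
step 7 (DROP): [28]
step 8 (MUL): [28]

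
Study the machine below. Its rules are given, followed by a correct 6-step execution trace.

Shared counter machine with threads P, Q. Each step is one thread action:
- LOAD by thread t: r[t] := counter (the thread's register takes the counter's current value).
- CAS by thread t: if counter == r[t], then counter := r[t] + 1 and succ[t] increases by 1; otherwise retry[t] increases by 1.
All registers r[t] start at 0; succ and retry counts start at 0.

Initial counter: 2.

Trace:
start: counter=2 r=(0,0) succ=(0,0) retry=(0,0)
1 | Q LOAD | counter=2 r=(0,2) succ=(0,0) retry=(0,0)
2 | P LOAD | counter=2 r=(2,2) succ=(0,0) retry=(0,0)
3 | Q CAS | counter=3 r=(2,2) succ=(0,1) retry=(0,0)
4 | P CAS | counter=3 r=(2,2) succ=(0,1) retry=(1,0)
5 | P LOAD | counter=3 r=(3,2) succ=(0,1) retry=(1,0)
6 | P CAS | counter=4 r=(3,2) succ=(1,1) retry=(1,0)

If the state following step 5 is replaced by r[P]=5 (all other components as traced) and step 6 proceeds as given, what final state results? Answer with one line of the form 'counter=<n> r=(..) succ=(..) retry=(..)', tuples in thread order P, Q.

counter=3 r=(5,2) succ=(0,1) retry=(2,0)

state after step 5 := counter=3 r=(5,2) succ=(0,1) retry=(1,0)
6 | P CAS | counter=3 r=(5,2) succ=(0,1) retry=(2,0)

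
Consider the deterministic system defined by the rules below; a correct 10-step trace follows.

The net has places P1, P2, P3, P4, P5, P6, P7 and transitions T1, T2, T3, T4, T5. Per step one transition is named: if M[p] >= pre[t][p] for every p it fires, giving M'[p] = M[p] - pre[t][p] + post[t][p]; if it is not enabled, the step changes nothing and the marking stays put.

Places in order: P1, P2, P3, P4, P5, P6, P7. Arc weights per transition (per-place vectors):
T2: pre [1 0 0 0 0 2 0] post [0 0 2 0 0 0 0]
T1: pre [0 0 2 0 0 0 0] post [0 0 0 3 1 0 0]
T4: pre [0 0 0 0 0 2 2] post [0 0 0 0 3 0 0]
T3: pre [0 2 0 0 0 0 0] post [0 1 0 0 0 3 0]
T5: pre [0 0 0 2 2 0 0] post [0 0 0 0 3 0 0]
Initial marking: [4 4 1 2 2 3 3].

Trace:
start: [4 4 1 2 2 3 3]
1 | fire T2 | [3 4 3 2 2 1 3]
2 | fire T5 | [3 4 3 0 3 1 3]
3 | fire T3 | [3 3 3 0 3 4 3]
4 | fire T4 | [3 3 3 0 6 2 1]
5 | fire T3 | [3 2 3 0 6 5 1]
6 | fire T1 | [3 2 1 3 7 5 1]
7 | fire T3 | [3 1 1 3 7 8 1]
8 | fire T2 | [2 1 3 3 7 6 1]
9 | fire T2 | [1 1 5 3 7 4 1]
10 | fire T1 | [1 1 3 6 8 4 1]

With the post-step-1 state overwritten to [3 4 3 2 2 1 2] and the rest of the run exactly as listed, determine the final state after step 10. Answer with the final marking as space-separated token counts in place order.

1 1 3 6 8 4 0

state after step 1 := [3 4 3 2 2 1 2]
2 | fire T5 | [3 4 3 0 3 1 2]
3 | fire T3 | [3 3 3 0 3 4 2]
4 | fire T4 | [3 3 3 0 6 2 0]
5 | fire T3 | [3 2 3 0 6 5 0]
6 | fire T1 | [3 2 1 3 7 5 0]
7 | fire T3 | [3 1 1 3 7 8 0]
8 | fire T2 | [2 1 3 3 7 6 0]
9 | fire T2 | [1 1 5 3 7 4 0]
10 | fire T1 | [1 1 3 6 8 4 0]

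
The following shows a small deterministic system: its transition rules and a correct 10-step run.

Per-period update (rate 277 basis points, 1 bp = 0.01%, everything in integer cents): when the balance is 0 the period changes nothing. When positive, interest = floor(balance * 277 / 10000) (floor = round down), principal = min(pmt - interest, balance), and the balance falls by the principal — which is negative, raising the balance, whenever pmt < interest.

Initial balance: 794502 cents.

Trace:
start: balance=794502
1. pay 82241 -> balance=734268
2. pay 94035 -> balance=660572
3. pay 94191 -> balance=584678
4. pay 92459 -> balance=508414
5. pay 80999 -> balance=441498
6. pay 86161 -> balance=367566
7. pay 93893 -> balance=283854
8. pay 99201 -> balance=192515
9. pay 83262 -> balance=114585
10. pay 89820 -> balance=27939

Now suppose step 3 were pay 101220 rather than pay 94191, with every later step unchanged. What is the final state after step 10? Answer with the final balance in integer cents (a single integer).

19427

(re-executing from step 3 with the substitution; state before step 3: balance=660572)
3. pay 101220 -> balance=577649
4. pay 92459 -> balance=501190
5. pay 80999 -> balance=434073
6. pay 86161 -> balance=359935
7. pay 93893 -> balance=276012
8. pay 99201 -> balance=184456
9. pay 83262 -> balance=106303
10. pay 89820 -> balance=19427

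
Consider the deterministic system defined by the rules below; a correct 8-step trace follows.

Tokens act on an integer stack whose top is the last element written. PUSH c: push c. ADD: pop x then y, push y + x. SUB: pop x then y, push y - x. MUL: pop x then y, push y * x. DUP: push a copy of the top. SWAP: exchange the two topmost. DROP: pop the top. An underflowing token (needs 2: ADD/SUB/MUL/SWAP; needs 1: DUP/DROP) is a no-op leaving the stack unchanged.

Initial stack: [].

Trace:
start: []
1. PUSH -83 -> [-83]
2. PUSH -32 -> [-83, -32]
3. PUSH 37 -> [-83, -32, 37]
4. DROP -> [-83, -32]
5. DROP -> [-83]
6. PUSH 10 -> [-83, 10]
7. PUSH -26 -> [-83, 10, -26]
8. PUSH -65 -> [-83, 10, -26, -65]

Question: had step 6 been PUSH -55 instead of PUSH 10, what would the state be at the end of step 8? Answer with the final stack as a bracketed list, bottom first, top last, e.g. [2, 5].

(re-executing from step 6 with the substitution; state before step 6: [-83])
6. PUSH -55 -> [-83, -55]
7. PUSH -26 -> [-83, -55, -26]
8. PUSH -65 -> [-83, -55, -26, -65]

[-83, -55, -26, -65]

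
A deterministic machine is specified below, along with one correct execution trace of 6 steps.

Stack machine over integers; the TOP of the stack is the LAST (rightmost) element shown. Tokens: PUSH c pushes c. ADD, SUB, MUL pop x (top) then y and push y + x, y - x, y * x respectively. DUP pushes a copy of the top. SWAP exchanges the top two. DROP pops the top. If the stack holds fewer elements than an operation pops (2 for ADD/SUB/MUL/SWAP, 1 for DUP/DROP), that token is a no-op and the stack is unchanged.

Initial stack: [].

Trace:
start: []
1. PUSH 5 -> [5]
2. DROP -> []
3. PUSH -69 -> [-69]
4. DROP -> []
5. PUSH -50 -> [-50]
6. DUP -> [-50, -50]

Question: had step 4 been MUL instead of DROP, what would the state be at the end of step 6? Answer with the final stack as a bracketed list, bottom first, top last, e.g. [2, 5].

(re-executing from step 4 with the substitution; state before step 4: [-69])
4. MUL -> [-69]
5. PUSH -50 -> [-69, -50]
6. DUP -> [-69, -50, -50]

[-69, -50, -50]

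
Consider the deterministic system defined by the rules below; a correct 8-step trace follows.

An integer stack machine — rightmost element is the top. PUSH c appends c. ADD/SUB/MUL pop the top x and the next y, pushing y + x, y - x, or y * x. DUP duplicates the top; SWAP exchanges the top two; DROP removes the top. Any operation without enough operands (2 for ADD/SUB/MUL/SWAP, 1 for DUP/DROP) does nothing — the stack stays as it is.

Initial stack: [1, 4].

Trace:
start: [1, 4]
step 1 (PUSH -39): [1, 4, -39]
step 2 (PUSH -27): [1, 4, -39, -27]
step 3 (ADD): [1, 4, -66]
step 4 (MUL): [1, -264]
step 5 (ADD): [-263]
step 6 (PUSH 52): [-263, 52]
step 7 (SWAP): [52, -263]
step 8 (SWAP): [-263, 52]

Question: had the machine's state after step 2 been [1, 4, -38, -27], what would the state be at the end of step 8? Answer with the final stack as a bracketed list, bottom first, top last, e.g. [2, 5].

state after step 2 := [1, 4, -38, -27]
step 3 (ADD): [1, 4, -65]
step 4 (MUL): [1, -260]
step 5 (ADD): [-259]
step 6 (PUSH 52): [-259, 52]
step 7 (SWAP): [52, -259]
step 8 (SWAP): [-259, 52]

[-259, 52]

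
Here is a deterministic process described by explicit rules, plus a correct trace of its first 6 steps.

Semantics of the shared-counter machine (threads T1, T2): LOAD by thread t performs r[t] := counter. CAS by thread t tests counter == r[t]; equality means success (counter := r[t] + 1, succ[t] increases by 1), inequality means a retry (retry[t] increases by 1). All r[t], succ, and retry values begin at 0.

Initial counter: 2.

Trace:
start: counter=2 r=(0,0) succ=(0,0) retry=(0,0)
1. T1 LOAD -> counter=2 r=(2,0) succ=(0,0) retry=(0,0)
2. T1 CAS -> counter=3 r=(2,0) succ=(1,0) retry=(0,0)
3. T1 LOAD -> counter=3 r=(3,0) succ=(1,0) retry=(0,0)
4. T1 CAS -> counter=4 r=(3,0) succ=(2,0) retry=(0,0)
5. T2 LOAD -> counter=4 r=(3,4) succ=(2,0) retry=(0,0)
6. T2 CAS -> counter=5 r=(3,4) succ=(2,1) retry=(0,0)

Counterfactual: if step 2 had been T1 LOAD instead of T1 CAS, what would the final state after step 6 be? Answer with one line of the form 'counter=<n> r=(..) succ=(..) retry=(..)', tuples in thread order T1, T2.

(re-executing from step 2 with the substitution; state before step 2: counter=2 r=(2,0) succ=(0,0) retry=(0,0))
2. T1 LOAD -> counter=2 r=(2,0) succ=(0,0) retry=(0,0)
3. T1 LOAD -> counter=2 r=(2,0) succ=(0,0) retry=(0,0)
4. T1 CAS -> counter=3 r=(2,0) succ=(1,0) retry=(0,0)
5. T2 LOAD -> counter=3 r=(2,3) succ=(1,0) retry=(0,0)
6. T2 CAS -> counter=4 r=(2,3) succ=(1,1) retry=(0,0)

counter=4 r=(2,3) succ=(1,1) retry=(0,0)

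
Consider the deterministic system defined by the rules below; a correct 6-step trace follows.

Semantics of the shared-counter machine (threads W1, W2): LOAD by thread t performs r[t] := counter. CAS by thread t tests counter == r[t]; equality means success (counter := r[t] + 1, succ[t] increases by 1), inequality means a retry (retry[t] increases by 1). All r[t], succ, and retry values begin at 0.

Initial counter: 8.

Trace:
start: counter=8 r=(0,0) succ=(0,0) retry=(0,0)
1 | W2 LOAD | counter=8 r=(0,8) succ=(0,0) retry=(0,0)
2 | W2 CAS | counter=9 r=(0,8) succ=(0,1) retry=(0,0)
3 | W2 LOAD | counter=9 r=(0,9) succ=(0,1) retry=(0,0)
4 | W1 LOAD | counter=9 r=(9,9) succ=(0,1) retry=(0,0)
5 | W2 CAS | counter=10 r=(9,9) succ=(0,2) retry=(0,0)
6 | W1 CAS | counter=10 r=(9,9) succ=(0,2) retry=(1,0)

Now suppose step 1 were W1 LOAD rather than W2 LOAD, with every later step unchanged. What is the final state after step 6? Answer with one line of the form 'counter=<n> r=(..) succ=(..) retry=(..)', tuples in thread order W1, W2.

(re-executing from step 1 with the substitution; state before step 1: counter=8 r=(0,0) succ=(0,0) retry=(0,0))
1 | W1 LOAD | counter=8 r=(8,0) succ=(0,0) retry=(0,0)
2 | W2 CAS | counter=8 r=(8,0) succ=(0,0) retry=(0,1)
3 | W2 LOAD | counter=8 r=(8,8) succ=(0,0) retry=(0,1)
4 | W1 LOAD | counter=8 r=(8,8) succ=(0,0) retry=(0,1)
5 | W2 CAS | counter=9 r=(8,8) succ=(0,1) retry=(0,1)
6 | W1 CAS | counter=9 r=(8,8) succ=(0,1) retry=(1,1)

counter=9 r=(8,8) succ=(0,1) retry=(1,1)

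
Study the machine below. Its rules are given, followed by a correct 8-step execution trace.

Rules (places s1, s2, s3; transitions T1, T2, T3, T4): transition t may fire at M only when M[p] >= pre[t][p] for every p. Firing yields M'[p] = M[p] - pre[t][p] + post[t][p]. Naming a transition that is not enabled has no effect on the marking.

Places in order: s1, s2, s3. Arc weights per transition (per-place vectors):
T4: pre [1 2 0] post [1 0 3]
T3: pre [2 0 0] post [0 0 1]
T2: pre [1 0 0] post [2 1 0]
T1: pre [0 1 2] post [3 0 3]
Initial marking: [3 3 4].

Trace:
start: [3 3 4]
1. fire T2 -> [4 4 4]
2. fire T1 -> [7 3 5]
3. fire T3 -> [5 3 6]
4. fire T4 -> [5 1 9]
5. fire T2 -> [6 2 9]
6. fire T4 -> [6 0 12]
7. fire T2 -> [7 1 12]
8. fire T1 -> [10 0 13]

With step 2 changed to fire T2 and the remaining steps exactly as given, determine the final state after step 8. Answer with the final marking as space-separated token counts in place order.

8 2 12

(re-executing from step 2 with the substitution; state before step 2: [4 4 4])
2. fire T2 -> [5 5 4]
3. fire T3 -> [3 5 5]
4. fire T4 -> [3 3 8]
5. fire T2 -> [4 4 8]
6. fire T4 -> [4 2 11]
7. fire T2 -> [5 3 11]
8. fire T1 -> [8 2 12]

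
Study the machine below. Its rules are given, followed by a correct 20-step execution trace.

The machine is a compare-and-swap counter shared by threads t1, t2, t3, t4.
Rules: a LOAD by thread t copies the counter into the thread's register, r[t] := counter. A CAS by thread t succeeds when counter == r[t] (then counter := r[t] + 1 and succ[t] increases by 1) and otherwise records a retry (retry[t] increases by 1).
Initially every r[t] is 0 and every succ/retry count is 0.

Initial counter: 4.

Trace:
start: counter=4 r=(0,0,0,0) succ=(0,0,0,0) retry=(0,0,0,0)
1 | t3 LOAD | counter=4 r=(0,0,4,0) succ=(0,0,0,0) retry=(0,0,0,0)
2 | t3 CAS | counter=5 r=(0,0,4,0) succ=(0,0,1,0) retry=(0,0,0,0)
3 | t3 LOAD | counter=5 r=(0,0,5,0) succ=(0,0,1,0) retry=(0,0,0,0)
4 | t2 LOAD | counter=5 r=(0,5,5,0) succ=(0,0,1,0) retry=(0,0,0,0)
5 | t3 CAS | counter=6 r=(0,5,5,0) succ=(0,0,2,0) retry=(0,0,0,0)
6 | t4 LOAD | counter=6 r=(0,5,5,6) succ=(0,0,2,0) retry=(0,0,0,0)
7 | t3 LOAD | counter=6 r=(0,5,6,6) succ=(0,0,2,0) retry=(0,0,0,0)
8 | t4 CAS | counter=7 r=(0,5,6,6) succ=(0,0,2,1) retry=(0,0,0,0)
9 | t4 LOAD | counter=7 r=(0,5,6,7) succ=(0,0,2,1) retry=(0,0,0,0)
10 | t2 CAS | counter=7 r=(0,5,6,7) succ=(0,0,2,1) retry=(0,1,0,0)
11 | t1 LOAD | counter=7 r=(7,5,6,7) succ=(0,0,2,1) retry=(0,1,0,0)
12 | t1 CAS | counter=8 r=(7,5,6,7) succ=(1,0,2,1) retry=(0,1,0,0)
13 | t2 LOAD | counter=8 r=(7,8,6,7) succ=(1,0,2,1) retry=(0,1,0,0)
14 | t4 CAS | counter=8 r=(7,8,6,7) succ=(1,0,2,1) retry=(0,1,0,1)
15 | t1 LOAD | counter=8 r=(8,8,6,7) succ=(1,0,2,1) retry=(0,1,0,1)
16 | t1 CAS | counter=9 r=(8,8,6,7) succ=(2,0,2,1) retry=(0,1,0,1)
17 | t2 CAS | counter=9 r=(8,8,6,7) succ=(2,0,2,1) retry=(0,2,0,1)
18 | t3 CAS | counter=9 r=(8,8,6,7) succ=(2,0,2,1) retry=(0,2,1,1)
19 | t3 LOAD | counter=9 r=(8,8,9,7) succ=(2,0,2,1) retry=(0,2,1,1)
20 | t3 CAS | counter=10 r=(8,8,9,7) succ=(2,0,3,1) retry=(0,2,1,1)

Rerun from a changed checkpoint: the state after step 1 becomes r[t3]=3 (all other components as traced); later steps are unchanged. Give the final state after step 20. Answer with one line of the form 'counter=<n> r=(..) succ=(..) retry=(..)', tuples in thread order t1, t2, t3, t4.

state after step 1 := counter=4 r=(0,0,3,0) succ=(0,0,0,0) retry=(0,0,0,0)
2 | t3 CAS | counter=4 r=(0,0,3,0) succ=(0,0,0,0) retry=(0,0,1,0)
3 | t3 LOAD | counter=4 r=(0,0,4,0) succ=(0,0,0,0) retry=(0,0,1,0)
4 | t2 LOAD | counter=4 r=(0,4,4,0) succ=(0,0,0,0) retry=(0,0,1,0)
5 | t3 CAS | counter=5 r=(0,4,4,0) succ=(0,0,1,0) retry=(0,0,1,0)
6 | t4 LOAD | counter=5 r=(0,4,4,5) succ=(0,0,1,0) retry=(0,0,1,0)
7 | t3 LOAD | counter=5 r=(0,4,5,5) succ=(0,0,1,0) retry=(0,0,1,0)
8 | t4 CAS | counter=6 r=(0,4,5,5) succ=(0,0,1,1) retry=(0,0,1,0)
9 | t4 LOAD | counter=6 r=(0,4,5,6) succ=(0,0,1,1) retry=(0,0,1,0)
10 | t2 CAS | counter=6 r=(0,4,5,6) succ=(0,0,1,1) retry=(0,1,1,0)
11 | t1 LOAD | counter=6 r=(6,4,5,6) succ=(0,0,1,1) retry=(0,1,1,0)
12 | t1 CAS | counter=7 r=(6,4,5,6) succ=(1,0,1,1) retry=(0,1,1,0)
13 | t2 LOAD | counter=7 r=(6,7,5,6) succ=(1,0,1,1) retry=(0,1,1,0)
14 | t4 CAS | counter=7 r=(6,7,5,6) succ=(1,0,1,1) retry=(0,1,1,1)
15 | t1 LOAD | counter=7 r=(7,7,5,6) succ=(1,0,1,1) retry=(0,1,1,1)
16 | t1 CAS | counter=8 r=(7,7,5,6) succ=(2,0,1,1) retry=(0,1,1,1)
17 | t2 CAS | counter=8 r=(7,7,5,6) succ=(2,0,1,1) retry=(0,2,1,1)
18 | t3 CAS | counter=8 r=(7,7,5,6) succ=(2,0,1,1) retry=(0,2,2,1)
19 | t3 LOAD | counter=8 r=(7,7,8,6) succ=(2,0,1,1) retry=(0,2,2,1)
20 | t3 CAS | counter=9 r=(7,7,8,6) succ=(2,0,2,1) retry=(0,2,2,1)

counter=9 r=(7,7,8,6) succ=(2,0,2,1) retry=(0,2,2,1)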